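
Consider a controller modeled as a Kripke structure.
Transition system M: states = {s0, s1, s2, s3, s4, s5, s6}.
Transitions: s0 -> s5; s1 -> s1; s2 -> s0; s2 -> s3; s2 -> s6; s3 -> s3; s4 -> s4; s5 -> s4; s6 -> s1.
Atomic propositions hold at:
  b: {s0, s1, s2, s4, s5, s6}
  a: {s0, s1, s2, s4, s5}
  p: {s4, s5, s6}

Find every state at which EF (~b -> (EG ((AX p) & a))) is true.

{s0, s1, s2, s4, s5, s6}

Sat(~b) = {s3}
Sat(AX p) = {s : every successor in {s4, s5, s6}} = {s0, s4, s5}
Sat((AX p) & a) = {s0, s4, s5}
EG ((AX p) & a): greatest fixpoint, start Z0 = {s0, s4, s5}, keep only states in Sat with some successor in Z. Already a fixed point.
Sat(EG ((AX p) & a)) = {s0, s4, s5}
Sat(~b -> (EG ((AX p) & a))) = {s0, s1, s2, s4, s5, s6}
EF (~b -> (EG ((AX p) & a))): least fixpoint, start Z0 = {s0, s1, s2, s4, s5, s6}, add states with some successor in Z. Already a fixed point.
Sat(EF (~b -> (EG ((AX p) & a)))) = {s0, s1, s2, s4, s5, s6}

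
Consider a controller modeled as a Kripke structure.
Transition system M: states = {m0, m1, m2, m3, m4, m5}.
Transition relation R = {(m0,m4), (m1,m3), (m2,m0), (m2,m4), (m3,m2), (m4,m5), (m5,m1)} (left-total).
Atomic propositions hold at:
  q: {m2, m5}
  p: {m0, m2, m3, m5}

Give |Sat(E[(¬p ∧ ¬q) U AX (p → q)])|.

Sat(¬p) = {m1, m4}
Sat(¬q) = {m0, m1, m3, m4}
Sat(¬p ∧ ¬q) = {m1, m4}
Sat(p → q) = {m1, m2, m4, m5}
Sat(AX (p → q)) = {s : every successor in {m1, m2, m4, m5}} = {m0, m3, m4, m5}
E[(¬p ∧ ¬q) U AX (p → q)]: least fixpoint, start Z0 = Sat(AX (p → q)) = {m0, m3, m4, m5}, add states in Sat(¬p ∧ ¬q) with some successor in Z. Z1 = {m0, m1, m3, m4, m5}; fixed.
Sat(E[(¬p ∧ ¬q) U AX (p → q)]) = {m0, m1, m3, m4, m5}
|Sat(E[(¬p ∧ ¬q) U AX (p → q)])| = |{m0, m1, m3, m4, m5}| = 5.

5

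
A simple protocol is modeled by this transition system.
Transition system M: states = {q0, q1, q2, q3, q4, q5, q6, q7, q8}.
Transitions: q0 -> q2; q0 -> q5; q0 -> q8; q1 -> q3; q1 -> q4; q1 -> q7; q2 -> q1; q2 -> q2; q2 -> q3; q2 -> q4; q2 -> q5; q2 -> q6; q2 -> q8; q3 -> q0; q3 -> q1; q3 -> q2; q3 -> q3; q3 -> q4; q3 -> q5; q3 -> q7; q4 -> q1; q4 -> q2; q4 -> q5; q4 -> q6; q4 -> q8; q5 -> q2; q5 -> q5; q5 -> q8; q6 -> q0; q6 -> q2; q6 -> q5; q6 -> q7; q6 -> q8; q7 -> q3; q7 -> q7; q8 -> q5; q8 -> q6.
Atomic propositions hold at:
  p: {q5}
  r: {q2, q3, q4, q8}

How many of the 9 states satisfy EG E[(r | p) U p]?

Sat(r | p) = {q2, q3, q4, q5, q8}
E[(r | p) U p]: least fixpoint, start Z0 = Sat(p) = {q5}, add states in Sat(r | p) with some successor in Z. Z1 = {q2, q3, q4, q5, q8}; fixed.
Sat(E[(r | p) U p]) = {q2, q3, q4, q5, q8}
EG E[(r | p) U p]: greatest fixpoint, start Z0 = {q2, q3, q4, q5, q8}, keep only states in Sat with some successor in Z. Already a fixed point.
Sat(EG E[(r | p) U p]) = {q2, q3, q4, q5, q8}
|Sat(EG E[(r | p) U p])| = |{q2, q3, q4, q5, q8}| = 5.

5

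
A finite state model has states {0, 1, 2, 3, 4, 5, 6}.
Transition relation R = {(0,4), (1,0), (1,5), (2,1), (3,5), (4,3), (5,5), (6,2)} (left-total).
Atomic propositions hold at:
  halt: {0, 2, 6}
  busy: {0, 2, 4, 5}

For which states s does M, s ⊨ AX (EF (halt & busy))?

{2, 6}

Sat(halt & busy) = {0, 2}
EF (halt & busy): least fixpoint, start Z0 = {0, 2}, add states with some successor in Z. Z1 = {0, 1, 2, 6}; fixed.
Sat(EF (halt & busy)) = {0, 1, 2, 6}
Sat(AX (EF (halt & busy))) = {s : every successor in {0, 1, 2, 6}} = {2, 6}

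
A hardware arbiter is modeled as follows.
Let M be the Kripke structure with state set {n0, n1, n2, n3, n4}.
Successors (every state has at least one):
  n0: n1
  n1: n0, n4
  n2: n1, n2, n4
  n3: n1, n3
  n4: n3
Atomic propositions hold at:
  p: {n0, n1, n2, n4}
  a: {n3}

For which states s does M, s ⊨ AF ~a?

{n0, n1, n2, n4}

Sat(~a) = {n0, n1, n2, n4}
AF ~a: least fixpoint, start Z0 = {n0, n1, n2, n4}, add states with every successor in Z. Already a fixed point.
Sat(AF ~a) = {n0, n1, n2, n4}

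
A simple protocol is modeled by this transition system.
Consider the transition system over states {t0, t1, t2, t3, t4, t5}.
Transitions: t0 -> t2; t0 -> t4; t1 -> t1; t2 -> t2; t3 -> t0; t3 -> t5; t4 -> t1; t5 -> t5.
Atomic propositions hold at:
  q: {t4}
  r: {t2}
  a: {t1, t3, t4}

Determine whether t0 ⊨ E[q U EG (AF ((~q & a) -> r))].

Yes

Sat(~q) = {t0, t1, t2, t3, t5}
Sat(~q & a) = {t1, t3}
Sat((~q & a) -> r) = {t0, t2, t4, t5}
AF ((~q & a) -> r): least fixpoint, start Z0 = {t0, t2, t4, t5}, add states with every successor in Z. Z1 = {t0, t2, t3, t4, t5}; fixed.
Sat(AF ((~q & a) -> r)) = {t0, t2, t3, t4, t5}
EG (AF ((~q & a) -> r)): greatest fixpoint, start Z0 = {t0, t2, t3, t4, t5}, keep only states in Sat with some successor in Z. Z1 = {t0, t2, t3, t5}; fixed.
Sat(EG (AF ((~q & a) -> r))) = {t0, t2, t3, t5}
E[q U EG (AF ((~q & a) -> r))]: least fixpoint, start Z0 = Sat(EG (AF ((~q & a) -> r))) = {t0, t2, t3, t5}, add states in Sat(q) with some successor in Z. Already a fixed point.
Sat(E[q U EG (AF ((~q & a) -> r))]) = {t0, t2, t3, t5}
t0 ∈ Sat(E[q U EG (AF ((~q & a) -> r))]) = {t0, t2, t3, t5}, so the formula holds at t0.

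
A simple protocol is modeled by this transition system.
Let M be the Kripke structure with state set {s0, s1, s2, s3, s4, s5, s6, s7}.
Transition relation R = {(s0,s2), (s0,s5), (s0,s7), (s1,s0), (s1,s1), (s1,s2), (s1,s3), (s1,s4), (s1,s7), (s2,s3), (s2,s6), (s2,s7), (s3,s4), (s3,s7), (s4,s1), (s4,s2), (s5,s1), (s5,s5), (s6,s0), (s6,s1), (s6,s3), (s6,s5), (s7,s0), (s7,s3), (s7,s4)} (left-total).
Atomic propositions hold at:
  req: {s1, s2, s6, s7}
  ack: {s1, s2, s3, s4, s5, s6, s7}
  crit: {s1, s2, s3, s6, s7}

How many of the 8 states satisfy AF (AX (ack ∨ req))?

Sat(ack ∨ req) = {s1, s2, s3, s4, s5, s6, s7}
Sat(AX (ack ∨ req)) = {s : every successor in {s1, s2, s3, s4, s5, s6, s7}} = {s0, s2, s3, s4, s5}
AF (AX (ack ∨ req)): least fixpoint, start Z0 = {s0, s2, s3, s4, s5}, add states with every successor in Z. Z1 = {s0, s2, s3, s4, s5, s7}; fixed.
Sat(AF (AX (ack ∨ req))) = {s0, s2, s3, s4, s5, s7}
|Sat(AF (AX (ack ∨ req)))| = |{s0, s2, s3, s4, s5, s7}| = 6.

6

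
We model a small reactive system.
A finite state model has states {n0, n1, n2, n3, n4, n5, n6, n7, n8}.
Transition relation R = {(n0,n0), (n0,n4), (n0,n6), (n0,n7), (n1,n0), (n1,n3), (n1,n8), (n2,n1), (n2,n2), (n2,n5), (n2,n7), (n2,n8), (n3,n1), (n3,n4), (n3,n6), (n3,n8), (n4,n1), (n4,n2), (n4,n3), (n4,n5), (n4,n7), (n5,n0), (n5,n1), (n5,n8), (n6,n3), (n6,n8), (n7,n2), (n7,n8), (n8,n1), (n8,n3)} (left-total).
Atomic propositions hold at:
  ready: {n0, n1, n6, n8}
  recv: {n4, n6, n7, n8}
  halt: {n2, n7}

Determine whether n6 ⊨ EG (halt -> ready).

Yes

Sat(halt -> ready) = {n0, n1, n3, n4, n5, n6, n8}
EG (halt -> ready): greatest fixpoint, start Z0 = {n0, n1, n3, n4, n5, n6, n8}, keep only states in Sat with some successor in Z. Already a fixed point.
Sat(EG (halt -> ready)) = {n0, n1, n3, n4, n5, n6, n8}
n6 ∈ Sat(EG (halt -> ready)) = {n0, n1, n3, n4, n5, n6, n8}, so the formula holds at n6.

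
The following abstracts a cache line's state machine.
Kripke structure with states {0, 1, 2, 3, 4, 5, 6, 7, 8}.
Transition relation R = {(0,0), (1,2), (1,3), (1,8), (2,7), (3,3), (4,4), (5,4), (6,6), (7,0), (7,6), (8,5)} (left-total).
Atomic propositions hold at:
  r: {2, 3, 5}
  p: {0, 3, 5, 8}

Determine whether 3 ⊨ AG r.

Yes

AG r: greatest fixpoint, start Z0 = {2, 3, 5}, keep only states in Sat with every successor in Z. Z1 = {3}; fixed.
Sat(AG r) = {3}
3 ∈ Sat(AG r) = {3}, so the formula holds at 3.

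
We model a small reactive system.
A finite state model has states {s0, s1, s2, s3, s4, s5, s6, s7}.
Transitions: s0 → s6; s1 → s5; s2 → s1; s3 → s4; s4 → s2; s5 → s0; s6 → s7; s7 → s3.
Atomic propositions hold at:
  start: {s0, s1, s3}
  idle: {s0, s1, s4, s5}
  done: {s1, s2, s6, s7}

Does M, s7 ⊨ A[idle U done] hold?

A[idle U done]: least fixpoint, start Z0 = Sat(done) = {s1, s2, s6, s7}, add states in Sat(idle) with every successor in Z. Z1 = {s0, s1, s2, s4, s6, s7}; Z2 = {s0, s1, s2, s4, s5, s6, s7}; fixed.
Sat(A[idle U done]) = {s0, s1, s2, s4, s5, s6, s7}
s7 ∈ Sat(A[idle U done]) = {s0, s1, s2, s4, s5, s6, s7}, so the formula holds at s7.

Yes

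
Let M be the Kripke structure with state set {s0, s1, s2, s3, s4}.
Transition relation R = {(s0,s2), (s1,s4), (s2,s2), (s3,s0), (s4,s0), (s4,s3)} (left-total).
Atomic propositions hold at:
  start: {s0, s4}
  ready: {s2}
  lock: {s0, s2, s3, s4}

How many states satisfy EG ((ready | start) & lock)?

Sat(ready | start) = {s0, s2, s4}
Sat((ready | start) & lock) = {s0, s2, s4}
EG ((ready | start) & lock): greatest fixpoint, start Z0 = {s0, s2, s4}, keep only states in Sat with some successor in Z. Already a fixed point.
Sat(EG ((ready | start) & lock)) = {s0, s2, s4}
|Sat(EG ((ready | start) & lock))| = |{s0, s2, s4}| = 3.

3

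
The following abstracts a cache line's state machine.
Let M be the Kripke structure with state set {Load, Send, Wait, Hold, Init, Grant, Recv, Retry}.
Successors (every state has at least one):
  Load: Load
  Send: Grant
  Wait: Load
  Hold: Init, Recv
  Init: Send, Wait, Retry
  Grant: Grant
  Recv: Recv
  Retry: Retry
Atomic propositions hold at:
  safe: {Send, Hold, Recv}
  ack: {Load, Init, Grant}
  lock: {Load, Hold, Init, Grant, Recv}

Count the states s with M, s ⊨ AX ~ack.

Sat(~ack) = {Send, Wait, Hold, Recv, Retry}
Sat(AX ~ack) = {s : every successor in {Send, Wait, Hold, Recv, Retry}} = {Init, Recv, Retry}
|Sat(AX ~ack)| = |{Init, Recv, Retry}| = 3.

3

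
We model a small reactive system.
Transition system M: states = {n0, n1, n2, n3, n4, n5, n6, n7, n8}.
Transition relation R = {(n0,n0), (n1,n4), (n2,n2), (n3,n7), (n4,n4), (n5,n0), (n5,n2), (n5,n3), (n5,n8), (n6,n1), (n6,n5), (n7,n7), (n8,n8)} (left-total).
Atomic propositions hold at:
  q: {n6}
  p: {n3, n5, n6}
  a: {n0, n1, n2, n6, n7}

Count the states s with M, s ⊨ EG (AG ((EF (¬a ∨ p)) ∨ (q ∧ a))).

3

Sat(¬a) = {n3, n4, n5, n8}
Sat(¬a ∨ p) = {n3, n4, n5, n6, n8}
EF (¬a ∨ p): least fixpoint, start Z0 = {n3, n4, n5, n6, n8}, add states with some successor in Z. Z1 = {n1, n3, n4, n5, n6, n8}; fixed.
Sat(EF (¬a ∨ p)) = {n1, n3, n4, n5, n6, n8}
Sat(q ∧ a) = {n6}
Sat((EF (¬a ∨ p)) ∨ (q ∧ a)) = {n1, n3, n4, n5, n6, n8}
AG ((EF (¬a ∨ p)) ∨ (q ∧ a)): greatest fixpoint, start Z0 = {n1, n3, n4, n5, n6, n8}, keep only states in Sat with every successor in Z. Z1 = {n1, n4, n6, n8}; Z2 = {n1, n4, n8}; fixed.
Sat(AG ((EF (¬a ∨ p)) ∨ (q ∧ a))) = {n1, n4, n8}
EG (AG ((EF (¬a ∨ p)) ∨ (q ∧ a))): greatest fixpoint, start Z0 = {n1, n4, n8}, keep only states in Sat with some successor in Z. Already a fixed point.
Sat(EG (AG ((EF (¬a ∨ p)) ∨ (q ∧ a)))) = {n1, n4, n8}
|Sat(EG (AG ((EF (¬a ∨ p)) ∨ (q ∧ a))))| = |{n1, n4, n8}| = 3.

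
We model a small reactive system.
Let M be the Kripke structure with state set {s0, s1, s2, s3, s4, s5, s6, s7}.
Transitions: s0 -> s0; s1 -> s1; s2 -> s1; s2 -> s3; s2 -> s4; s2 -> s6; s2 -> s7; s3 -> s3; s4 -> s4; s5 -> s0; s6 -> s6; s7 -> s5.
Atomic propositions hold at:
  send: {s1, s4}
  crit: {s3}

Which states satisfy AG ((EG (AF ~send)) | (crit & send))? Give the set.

{s0, s3, s5, s6, s7}

Sat(~send) = {s0, s2, s3, s5, s6, s7}
AF ~send: least fixpoint, start Z0 = {s0, s2, s3, s5, s6, s7}, add states with every successor in Z. Already a fixed point.
Sat(AF ~send) = {s0, s2, s3, s5, s6, s7}
EG (AF ~send): greatest fixpoint, start Z0 = {s0, s2, s3, s5, s6, s7}, keep only states in Sat with some successor in Z. Already a fixed point.
Sat(EG (AF ~send)) = {s0, s2, s3, s5, s6, s7}
Sat(crit & send) = ∅
Sat((EG (AF ~send)) | (crit & send)) = {s0, s2, s3, s5, s6, s7}
AG ((EG (AF ~send)) | (crit & send)): greatest fixpoint, start Z0 = {s0, s2, s3, s5, s6, s7}, keep only states in Sat with every successor in Z. Z1 = {s0, s3, s5, s6, s7}; fixed.
Sat(AG ((EG (AF ~send)) | (crit & send))) = {s0, s3, s5, s6, s7}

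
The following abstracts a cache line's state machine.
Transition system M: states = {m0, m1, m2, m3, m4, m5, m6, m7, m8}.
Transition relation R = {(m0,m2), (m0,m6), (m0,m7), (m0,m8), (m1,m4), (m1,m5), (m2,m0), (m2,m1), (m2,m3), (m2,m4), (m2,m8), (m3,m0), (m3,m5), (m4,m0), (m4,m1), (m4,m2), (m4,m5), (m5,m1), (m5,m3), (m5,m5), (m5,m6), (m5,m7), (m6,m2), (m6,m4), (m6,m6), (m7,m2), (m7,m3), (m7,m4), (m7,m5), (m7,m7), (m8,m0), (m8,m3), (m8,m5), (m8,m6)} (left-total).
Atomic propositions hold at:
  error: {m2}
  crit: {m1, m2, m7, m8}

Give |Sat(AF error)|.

1

AF error: least fixpoint, start Z0 = {m2}, add states with every successor in Z. Already a fixed point.
Sat(AF error) = {m2}
|Sat(AF error)| = |{m2}| = 1.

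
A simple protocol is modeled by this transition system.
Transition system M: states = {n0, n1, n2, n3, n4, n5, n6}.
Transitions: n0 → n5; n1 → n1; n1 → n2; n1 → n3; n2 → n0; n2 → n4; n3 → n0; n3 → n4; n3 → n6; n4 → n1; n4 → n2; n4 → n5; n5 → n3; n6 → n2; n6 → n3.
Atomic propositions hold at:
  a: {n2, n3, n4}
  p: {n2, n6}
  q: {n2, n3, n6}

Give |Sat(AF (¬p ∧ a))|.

Sat(¬p) = {n0, n1, n3, n4, n5}
Sat(¬p ∧ a) = {n3, n4}
AF (¬p ∧ a): least fixpoint, start Z0 = {n3, n4}, add states with every successor in Z. Z1 = {n3, n4, n5}; Z2 = {n0, n3, n4, n5}; Z3 = {n0, n2, n3, n4, n5}; Z4 = {n0, n2, n3, n4, n5, n6}; fixed.
Sat(AF (¬p ∧ a)) = {n0, n2, n3, n4, n5, n6}
|Sat(AF (¬p ∧ a))| = |{n0, n2, n3, n4, n5, n6}| = 6.

6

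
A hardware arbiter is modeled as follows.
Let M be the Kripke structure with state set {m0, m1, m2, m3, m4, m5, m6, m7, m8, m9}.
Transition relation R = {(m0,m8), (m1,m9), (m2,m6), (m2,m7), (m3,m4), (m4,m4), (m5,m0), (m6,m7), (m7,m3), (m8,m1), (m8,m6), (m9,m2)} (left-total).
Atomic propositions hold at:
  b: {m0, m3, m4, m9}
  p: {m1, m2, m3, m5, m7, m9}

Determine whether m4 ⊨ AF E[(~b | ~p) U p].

No

Sat(~b) = {m1, m2, m5, m6, m7, m8}
Sat(~p) = {m0, m4, m6, m8}
Sat(~b | ~p) = {m0, m1, m2, m4, m5, m6, m7, m8}
E[(~b | ~p) U p]: least fixpoint, start Z0 = Sat(p) = {m1, m2, m3, m5, m7, m9}, add states in Sat(~b | ~p) with some successor in Z. Z1 = {m1, m2, m3, m5, m6, m7, m8, m9}; Z2 = {m0, m1, m2, m3, m5, m6, m7, m8, m9}; fixed.
Sat(E[(~b | ~p) U p]) = {m0, m1, m2, m3, m5, m6, m7, m8, m9}
AF E[(~b | ~p) U p]: least fixpoint, start Z0 = {m0, m1, m2, m3, m5, m6, m7, m8, m9}, add states with every successor in Z. Already a fixed point.
Sat(AF E[(~b | ~p) U p]) = {m0, m1, m2, m3, m5, m6, m7, m8, m9}
m4 ∉ Sat(AF E[(~b | ~p) U p]) = {m0, m1, m2, m3, m5, m6, m7, m8, m9}, so the formula does not hold at m4.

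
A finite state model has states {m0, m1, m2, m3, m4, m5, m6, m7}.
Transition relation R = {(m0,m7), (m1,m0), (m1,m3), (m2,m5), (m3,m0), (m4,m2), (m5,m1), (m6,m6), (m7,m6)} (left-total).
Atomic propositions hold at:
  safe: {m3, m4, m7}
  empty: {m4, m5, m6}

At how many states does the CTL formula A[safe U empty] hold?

A[safe U empty]: least fixpoint, start Z0 = Sat(empty) = {m4, m5, m6}, add states in Sat(safe) with every successor in Z. Z1 = {m4, m5, m6, m7}; fixed.
Sat(A[safe U empty]) = {m4, m5, m6, m7}
|Sat(A[safe U empty])| = |{m4, m5, m6, m7}| = 4.

4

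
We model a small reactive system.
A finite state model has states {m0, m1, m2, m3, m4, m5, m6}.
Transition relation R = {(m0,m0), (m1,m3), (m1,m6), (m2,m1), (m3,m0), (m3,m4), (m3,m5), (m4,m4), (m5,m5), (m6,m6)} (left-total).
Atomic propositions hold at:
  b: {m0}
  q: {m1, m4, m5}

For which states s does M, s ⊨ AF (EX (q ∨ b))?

{m0, m2, m3, m4, m5}

Sat(q ∨ b) = {m0, m1, m4, m5}
Sat(EX (q ∨ b)) = {s : some successor in {m0, m1, m4, m5}} = {m0, m2, m3, m4, m5}
AF (EX (q ∨ b)): least fixpoint, start Z0 = {m0, m2, m3, m4, m5}, add states with every successor in Z. Already a fixed point.
Sat(AF (EX (q ∨ b))) = {m0, m2, m3, m4, m5}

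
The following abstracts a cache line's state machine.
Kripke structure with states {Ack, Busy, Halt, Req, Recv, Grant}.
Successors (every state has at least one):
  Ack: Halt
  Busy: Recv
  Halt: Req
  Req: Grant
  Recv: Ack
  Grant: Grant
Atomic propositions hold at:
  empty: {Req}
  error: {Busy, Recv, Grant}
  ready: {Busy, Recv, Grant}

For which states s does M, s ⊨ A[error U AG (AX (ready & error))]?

{Req, Grant}

Sat(ready & error) = {Busy, Recv, Grant}
Sat(AX (ready & error)) = {s : every successor in {Busy, Recv, Grant}} = {Busy, Req, Grant}
AG (AX (ready & error)): greatest fixpoint, start Z0 = {Busy, Req, Grant}, keep only states in Sat with every successor in Z. Z1 = {Req, Grant}; fixed.
Sat(AG (AX (ready & error))) = {Req, Grant}
A[error U AG (AX (ready & error))]: least fixpoint, start Z0 = Sat(AG (AX (ready & error))) = {Req, Grant}, add states in Sat(error) with every successor in Z. Already a fixed point.
Sat(A[error U AG (AX (ready & error))]) = {Req, Grant}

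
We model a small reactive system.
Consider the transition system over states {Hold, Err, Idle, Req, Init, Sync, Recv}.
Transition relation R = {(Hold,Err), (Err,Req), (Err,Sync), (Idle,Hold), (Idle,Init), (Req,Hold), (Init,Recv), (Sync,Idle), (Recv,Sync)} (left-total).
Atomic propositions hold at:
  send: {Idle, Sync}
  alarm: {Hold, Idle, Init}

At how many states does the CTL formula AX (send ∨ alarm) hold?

Sat(send ∨ alarm) = {Hold, Idle, Init, Sync}
Sat(AX (send ∨ alarm)) = {s : every successor in {Hold, Idle, Init, Sync}} = {Idle, Req, Sync, Recv}
|Sat(AX (send ∨ alarm))| = |{Idle, Req, Sync, Recv}| = 4.

4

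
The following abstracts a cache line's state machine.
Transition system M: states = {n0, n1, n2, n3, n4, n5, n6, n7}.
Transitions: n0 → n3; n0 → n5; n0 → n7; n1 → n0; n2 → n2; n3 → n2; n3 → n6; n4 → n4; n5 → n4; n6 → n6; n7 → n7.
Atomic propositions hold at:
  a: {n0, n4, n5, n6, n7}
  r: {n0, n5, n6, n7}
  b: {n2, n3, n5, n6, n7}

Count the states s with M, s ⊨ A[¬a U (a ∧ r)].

5

Sat(¬a) = {n1, n2, n3}
Sat(a ∧ r) = {n0, n5, n6, n7}
A[¬a U (a ∧ r)]: least fixpoint, start Z0 = Sat((a ∧ r)) = {n0, n5, n6, n7}, add states in Sat(¬a) with every successor in Z. Z1 = {n0, n1, n5, n6, n7}; fixed.
Sat(A[¬a U (a ∧ r)]) = {n0, n1, n5, n6, n7}
|Sat(A[¬a U (a ∧ r)])| = |{n0, n1, n5, n6, n7}| = 5.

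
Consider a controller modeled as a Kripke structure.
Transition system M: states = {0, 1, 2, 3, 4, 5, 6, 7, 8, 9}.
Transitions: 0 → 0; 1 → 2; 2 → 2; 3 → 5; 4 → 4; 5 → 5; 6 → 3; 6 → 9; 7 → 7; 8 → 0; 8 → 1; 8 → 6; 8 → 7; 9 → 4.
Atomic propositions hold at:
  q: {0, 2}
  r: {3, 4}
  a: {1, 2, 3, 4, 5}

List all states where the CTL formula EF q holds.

EF q: least fixpoint, start Z0 = {0, 2}, add states with some successor in Z. Z1 = {0, 1, 2, 8}; fixed.
Sat(EF q) = {0, 1, 2, 8}

{0, 1, 2, 8}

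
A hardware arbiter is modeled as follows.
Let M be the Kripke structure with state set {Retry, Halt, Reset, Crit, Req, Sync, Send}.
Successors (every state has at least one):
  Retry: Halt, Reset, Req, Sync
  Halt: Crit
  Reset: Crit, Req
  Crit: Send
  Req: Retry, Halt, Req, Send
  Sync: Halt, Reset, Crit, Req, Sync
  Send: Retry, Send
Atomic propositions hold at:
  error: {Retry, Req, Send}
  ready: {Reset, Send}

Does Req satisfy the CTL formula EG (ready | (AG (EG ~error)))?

No

Sat(~error) = {Halt, Reset, Crit, Sync}
EG ~error: greatest fixpoint, start Z0 = {Halt, Reset, Crit, Sync}, keep only states in Sat with some successor in Z. Z1 = {Halt, Reset, Sync}; Z2 = {Sync}; fixed.
Sat(EG ~error) = {Sync}
AG (EG ~error): greatest fixpoint, start Z0 = {Sync}, keep only states in Sat with every successor in Z. Z1 = ∅; fixed.
Sat(AG (EG ~error)) = ∅
Sat(ready | (AG (EG ~error))) = {Reset, Send}
EG (ready | (AG (EG ~error))): greatest fixpoint, start Z0 = {Reset, Send}, keep only states in Sat with some successor in Z. Z1 = {Send}; fixed.
Sat(EG (ready | (AG (EG ~error)))) = {Send}
Req ∉ Sat(EG (ready | (AG (EG ~error)))) = {Send}, so the formula does not hold at Req.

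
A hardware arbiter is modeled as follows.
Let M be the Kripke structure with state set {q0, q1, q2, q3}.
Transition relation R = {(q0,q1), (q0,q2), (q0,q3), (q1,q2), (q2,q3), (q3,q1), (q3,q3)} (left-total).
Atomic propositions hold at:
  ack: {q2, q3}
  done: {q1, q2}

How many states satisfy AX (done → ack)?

Sat(done → ack) = {q0, q2, q3}
Sat(AX (done → ack)) = {s : every successor in {q0, q2, q3}} = {q1, q2}
|Sat(AX (done → ack))| = |{q1, q2}| = 2.

2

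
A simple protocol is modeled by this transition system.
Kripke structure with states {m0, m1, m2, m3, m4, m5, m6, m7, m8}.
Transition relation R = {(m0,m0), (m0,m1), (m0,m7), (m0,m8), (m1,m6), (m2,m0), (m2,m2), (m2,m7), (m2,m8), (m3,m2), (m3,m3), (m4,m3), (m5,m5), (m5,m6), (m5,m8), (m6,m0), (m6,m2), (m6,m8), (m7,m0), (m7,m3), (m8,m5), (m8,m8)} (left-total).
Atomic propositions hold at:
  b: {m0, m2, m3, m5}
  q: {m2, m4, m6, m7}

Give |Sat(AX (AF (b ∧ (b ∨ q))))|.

Sat(b ∨ q) = {m0, m2, m3, m4, m5, m6, m7}
Sat(b ∧ (b ∨ q)) = {m0, m2, m3, m5}
AF (b ∧ (b ∨ q)): least fixpoint, start Z0 = {m0, m2, m3, m5}, add states with every successor in Z. Z1 = {m0, m2, m3, m4, m5, m7}; fixed.
Sat(AF (b ∧ (b ∨ q))) = {m0, m2, m3, m4, m5, m7}
Sat(AX (AF (b ∧ (b ∨ q)))) = {s : every successor in {m0, m2, m3, m4, m5, m7}} = {m3, m4, m7}
|Sat(AX (AF (b ∧ (b ∨ q))))| = |{m3, m4, m7}| = 3.

3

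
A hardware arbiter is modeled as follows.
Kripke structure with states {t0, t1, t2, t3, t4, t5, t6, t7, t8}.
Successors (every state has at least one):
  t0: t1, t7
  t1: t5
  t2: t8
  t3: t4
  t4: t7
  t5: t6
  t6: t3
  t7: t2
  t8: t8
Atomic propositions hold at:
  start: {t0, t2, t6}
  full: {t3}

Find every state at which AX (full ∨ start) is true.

Sat(full ∨ start) = {t0, t2, t3, t6}
Sat(AX (full ∨ start)) = {s : every successor in {t0, t2, t3, t6}} = {t5, t6, t7}

{t5, t6, t7}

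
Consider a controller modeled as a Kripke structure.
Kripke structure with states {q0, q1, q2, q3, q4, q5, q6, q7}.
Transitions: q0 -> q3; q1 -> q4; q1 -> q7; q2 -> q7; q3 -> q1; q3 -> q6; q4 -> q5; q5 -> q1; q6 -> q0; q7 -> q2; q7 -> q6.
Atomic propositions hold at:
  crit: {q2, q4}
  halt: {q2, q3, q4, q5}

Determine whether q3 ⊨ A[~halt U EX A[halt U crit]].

No

Sat(~halt) = {q0, q1, q6, q7}
A[halt U crit]: least fixpoint, start Z0 = Sat(crit) = {q2, q4}, add states in Sat(halt) with every successor in Z. Already a fixed point.
Sat(A[halt U crit]) = {q2, q4}
Sat(EX A[halt U crit]) = {s : some successor in {q2, q4}} = {q1, q7}
A[~halt U EX A[halt U crit]]: least fixpoint, start Z0 = Sat(EX A[halt U crit]) = {q1, q7}, add states in Sat(~halt) with every successor in Z. Already a fixed point.
Sat(A[~halt U EX A[halt U crit]]) = {q1, q7}
q3 ∉ Sat(A[~halt U EX A[halt U crit]]) = {q1, q7}, so the formula does not hold at q3.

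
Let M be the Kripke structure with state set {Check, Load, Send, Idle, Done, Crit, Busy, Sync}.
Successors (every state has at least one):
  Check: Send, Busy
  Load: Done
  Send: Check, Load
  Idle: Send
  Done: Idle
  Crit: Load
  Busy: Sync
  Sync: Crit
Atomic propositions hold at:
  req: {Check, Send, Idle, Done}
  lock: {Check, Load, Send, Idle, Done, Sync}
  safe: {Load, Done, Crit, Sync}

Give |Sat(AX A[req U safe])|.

A[req U safe]: least fixpoint, start Z0 = Sat(safe) = {Load, Done, Crit, Sync}, add states in Sat(req) with every successor in Z. Already a fixed point.
Sat(A[req U safe]) = {Load, Done, Crit, Sync}
Sat(AX A[req U safe]) = {s : every successor in {Load, Done, Crit, Sync}} = {Load, Crit, Busy, Sync}
|Sat(AX A[req U safe])| = |{Load, Crit, Busy, Sync}| = 4.

4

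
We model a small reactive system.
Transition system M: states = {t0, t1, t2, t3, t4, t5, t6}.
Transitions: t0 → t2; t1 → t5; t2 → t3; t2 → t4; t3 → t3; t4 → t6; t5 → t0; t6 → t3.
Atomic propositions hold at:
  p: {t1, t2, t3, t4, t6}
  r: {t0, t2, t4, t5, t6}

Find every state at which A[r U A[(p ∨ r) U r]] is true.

{t0, t1, t2, t4, t5, t6}

Sat(p ∨ r) = {t0, t1, t2, t3, t4, t5, t6}
A[(p ∨ r) U r]: least fixpoint, start Z0 = Sat(r) = {t0, t2, t4, t5, t6}, add states in Sat(p ∨ r) with every successor in Z. Z1 = {t0, t1, t2, t4, t5, t6}; fixed.
Sat(A[(p ∨ r) U r]) = {t0, t1, t2, t4, t5, t6}
A[r U A[(p ∨ r) U r]]: least fixpoint, start Z0 = Sat(A[(p ∨ r) U r]) = {t0, t1, t2, t4, t5, t6}, add states in Sat(r) with every successor in Z. Already a fixed point.
Sat(A[r U A[(p ∨ r) U r]]) = {t0, t1, t2, t4, t5, t6}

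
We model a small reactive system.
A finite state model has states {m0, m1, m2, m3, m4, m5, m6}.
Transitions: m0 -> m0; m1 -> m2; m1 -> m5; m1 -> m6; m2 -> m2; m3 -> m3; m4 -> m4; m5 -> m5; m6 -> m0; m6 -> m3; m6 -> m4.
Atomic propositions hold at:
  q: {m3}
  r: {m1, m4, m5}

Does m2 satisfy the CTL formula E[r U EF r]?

EF r: least fixpoint, start Z0 = {m1, m4, m5}, add states with some successor in Z. Z1 = {m1, m4, m5, m6}; fixed.
Sat(EF r) = {m1, m4, m5, m6}
E[r U EF r]: least fixpoint, start Z0 = Sat(EF r) = {m1, m4, m5, m6}, add states in Sat(r) with some successor in Z. Already a fixed point.
Sat(E[r U EF r]) = {m1, m4, m5, m6}
m2 ∉ Sat(E[r U EF r]) = {m1, m4, m5, m6}, so the formula does not hold at m2.

No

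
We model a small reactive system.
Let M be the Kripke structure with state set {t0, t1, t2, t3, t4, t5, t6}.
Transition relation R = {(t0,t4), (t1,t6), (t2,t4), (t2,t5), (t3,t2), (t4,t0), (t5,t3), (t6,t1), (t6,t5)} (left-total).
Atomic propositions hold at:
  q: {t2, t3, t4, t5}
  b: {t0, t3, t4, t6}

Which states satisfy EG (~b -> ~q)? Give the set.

Sat(~b) = {t1, t2, t5}
Sat(~q) = {t0, t1, t6}
Sat(~b -> ~q) = {t0, t1, t3, t4, t6}
EG (~b -> ~q): greatest fixpoint, start Z0 = {t0, t1, t3, t4, t6}, keep only states in Sat with some successor in Z. Z1 = {t0, t1, t4, t6}; fixed.
Sat(EG (~b -> ~q)) = {t0, t1, t4, t6}

{t0, t1, t4, t6}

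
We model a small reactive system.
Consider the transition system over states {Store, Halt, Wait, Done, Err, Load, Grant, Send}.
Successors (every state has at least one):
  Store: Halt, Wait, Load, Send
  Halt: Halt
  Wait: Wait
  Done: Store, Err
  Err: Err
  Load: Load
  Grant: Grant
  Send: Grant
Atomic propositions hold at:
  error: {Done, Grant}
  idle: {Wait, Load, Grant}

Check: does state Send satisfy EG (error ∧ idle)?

No

Sat(error ∧ idle) = {Grant}
EG (error ∧ idle): greatest fixpoint, start Z0 = {Grant}, keep only states in Sat with some successor in Z. Already a fixed point.
Sat(EG (error ∧ idle)) = {Grant}
Send ∉ Sat(EG (error ∧ idle)) = {Grant}, so the formula does not hold at Send.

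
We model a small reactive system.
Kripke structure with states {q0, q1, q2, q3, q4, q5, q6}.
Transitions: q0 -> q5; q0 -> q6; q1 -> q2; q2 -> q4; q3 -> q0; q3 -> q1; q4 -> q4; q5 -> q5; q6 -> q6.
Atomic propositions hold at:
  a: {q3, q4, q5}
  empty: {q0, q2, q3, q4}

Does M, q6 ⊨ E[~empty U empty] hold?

Sat(~empty) = {q1, q5, q6}
E[~empty U empty]: least fixpoint, start Z0 = Sat(empty) = {q0, q2, q3, q4}, add states in Sat(~empty) with some successor in Z. Z1 = {q0, q1, q2, q3, q4}; fixed.
Sat(E[~empty U empty]) = {q0, q1, q2, q3, q4}
q6 ∉ Sat(E[~empty U empty]) = {q0, q1, q2, q3, q4}, so the formula does not hold at q6.

No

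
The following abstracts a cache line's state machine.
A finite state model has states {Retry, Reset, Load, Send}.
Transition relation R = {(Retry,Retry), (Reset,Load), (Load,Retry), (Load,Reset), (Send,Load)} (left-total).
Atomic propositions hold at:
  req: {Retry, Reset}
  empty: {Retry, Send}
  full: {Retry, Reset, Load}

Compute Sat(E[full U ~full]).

Sat(~full) = {Send}
E[full U ~full]: least fixpoint, start Z0 = Sat(~full) = {Send}, add states in Sat(full) with some successor in Z. Already a fixed point.
Sat(E[full U ~full]) = {Send}

{Send}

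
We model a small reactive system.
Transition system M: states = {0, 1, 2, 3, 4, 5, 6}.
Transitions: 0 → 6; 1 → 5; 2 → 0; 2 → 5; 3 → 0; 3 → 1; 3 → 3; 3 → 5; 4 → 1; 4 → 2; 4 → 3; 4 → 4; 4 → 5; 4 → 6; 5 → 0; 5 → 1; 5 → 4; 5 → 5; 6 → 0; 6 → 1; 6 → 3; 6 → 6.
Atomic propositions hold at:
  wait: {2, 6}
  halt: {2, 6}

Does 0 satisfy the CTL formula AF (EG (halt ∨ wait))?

Yes

Sat(halt ∨ wait) = {2, 6}
EG (halt ∨ wait): greatest fixpoint, start Z0 = {2, 6}, keep only states in Sat with some successor in Z. Z1 = {6}; fixed.
Sat(EG (halt ∨ wait)) = {6}
AF (EG (halt ∨ wait)): least fixpoint, start Z0 = {6}, add states with every successor in Z. Z1 = {0, 6}; fixed.
Sat(AF (EG (halt ∨ wait))) = {0, 6}
0 ∈ Sat(AF (EG (halt ∨ wait))) = {0, 6}, so the formula holds at 0.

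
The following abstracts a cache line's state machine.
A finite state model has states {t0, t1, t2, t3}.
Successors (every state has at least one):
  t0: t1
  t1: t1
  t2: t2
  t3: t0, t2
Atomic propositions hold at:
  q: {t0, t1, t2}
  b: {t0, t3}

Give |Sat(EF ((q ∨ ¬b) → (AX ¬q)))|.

Sat(¬b) = {t1, t2}
Sat(q ∨ ¬b) = {t0, t1, t2}
Sat(¬q) = {t3}
Sat(AX ¬q) = {s : every successor in {t3}} = ∅
Sat((q ∨ ¬b) → (AX ¬q)) = {t3}
EF ((q ∨ ¬b) → (AX ¬q)): least fixpoint, start Z0 = {t3}, add states with some successor in Z. Already a fixed point.
Sat(EF ((q ∨ ¬b) → (AX ¬q))) = {t3}
|Sat(EF ((q ∨ ¬b) → (AX ¬q)))| = |{t3}| = 1.

1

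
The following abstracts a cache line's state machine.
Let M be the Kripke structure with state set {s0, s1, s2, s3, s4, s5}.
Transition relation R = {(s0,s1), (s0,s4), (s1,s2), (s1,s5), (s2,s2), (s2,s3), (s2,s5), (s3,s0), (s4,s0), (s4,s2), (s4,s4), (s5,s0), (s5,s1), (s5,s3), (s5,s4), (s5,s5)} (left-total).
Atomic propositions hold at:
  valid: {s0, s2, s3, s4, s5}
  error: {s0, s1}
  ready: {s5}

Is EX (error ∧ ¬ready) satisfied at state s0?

Yes

Sat(¬ready) = {s0, s1, s2, s3, s4}
Sat(error ∧ ¬ready) = {s0, s1}
Sat(EX (error ∧ ¬ready)) = {s : some successor in {s0, s1}} = {s0, s3, s4, s5}
s0 ∈ Sat(EX (error ∧ ¬ready)) = {s0, s3, s4, s5}, so the formula holds at s0.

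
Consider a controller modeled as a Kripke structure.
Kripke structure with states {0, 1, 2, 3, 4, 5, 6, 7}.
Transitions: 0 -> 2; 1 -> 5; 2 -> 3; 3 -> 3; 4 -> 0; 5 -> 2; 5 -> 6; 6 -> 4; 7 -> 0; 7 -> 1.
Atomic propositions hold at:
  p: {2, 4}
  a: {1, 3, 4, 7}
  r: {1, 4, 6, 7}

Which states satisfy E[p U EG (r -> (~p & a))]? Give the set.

{0, 1, 2, 3, 4, 5, 7}

Sat(~p) = {0, 1, 3, 5, 6, 7}
Sat(~p & a) = {1, 3, 7}
Sat(r -> (~p & a)) = {0, 1, 2, 3, 5, 7}
EG (r -> (~p & a)): greatest fixpoint, start Z0 = {0, 1, 2, 3, 5, 7}, keep only states in Sat with some successor in Z. Already a fixed point.
Sat(EG (r -> (~p & a))) = {0, 1, 2, 3, 5, 7}
E[p U EG (r -> (~p & a))]: least fixpoint, start Z0 = Sat(EG (r -> (~p & a))) = {0, 1, 2, 3, 5, 7}, add states in Sat(p) with some successor in Z. Z1 = {0, 1, 2, 3, 4, 5, 7}; fixed.
Sat(E[p U EG (r -> (~p & a))]) = {0, 1, 2, 3, 4, 5, 7}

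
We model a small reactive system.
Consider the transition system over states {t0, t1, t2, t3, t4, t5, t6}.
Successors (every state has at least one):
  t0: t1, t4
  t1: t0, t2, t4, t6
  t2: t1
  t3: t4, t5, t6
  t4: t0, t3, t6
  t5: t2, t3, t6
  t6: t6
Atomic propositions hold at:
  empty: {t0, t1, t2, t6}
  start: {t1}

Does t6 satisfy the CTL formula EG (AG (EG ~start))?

Yes

Sat(~start) = {t0, t2, t3, t4, t5, t6}
EG ~start: greatest fixpoint, start Z0 = {t0, t2, t3, t4, t5, t6}, keep only states in Sat with some successor in Z. Z1 = {t0, t3, t4, t5, t6}; fixed.
Sat(EG ~start) = {t0, t3, t4, t5, t6}
AG (EG ~start): greatest fixpoint, start Z0 = {t0, t3, t4, t5, t6}, keep only states in Sat with every successor in Z. Z1 = {t3, t4, t6}; Z2 = {t6}; fixed.
Sat(AG (EG ~start)) = {t6}
EG (AG (EG ~start)): greatest fixpoint, start Z0 = {t6}, keep only states in Sat with some successor in Z. Already a fixed point.
Sat(EG (AG (EG ~start))) = {t6}
t6 ∈ Sat(EG (AG (EG ~start))) = {t6}, so the formula holds at t6.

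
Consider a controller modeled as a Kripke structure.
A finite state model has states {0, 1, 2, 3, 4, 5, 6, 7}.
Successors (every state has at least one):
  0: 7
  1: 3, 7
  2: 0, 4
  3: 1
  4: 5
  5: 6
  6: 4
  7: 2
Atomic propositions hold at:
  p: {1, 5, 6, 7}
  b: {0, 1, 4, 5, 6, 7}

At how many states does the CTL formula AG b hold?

AG b: greatest fixpoint, start Z0 = {0, 1, 4, 5, 6, 7}, keep only states in Sat with every successor in Z. Z1 = {0, 4, 5, 6}; Z2 = {4, 5, 6}; fixed.
Sat(AG b) = {4, 5, 6}
|Sat(AG b)| = |{4, 5, 6}| = 3.

3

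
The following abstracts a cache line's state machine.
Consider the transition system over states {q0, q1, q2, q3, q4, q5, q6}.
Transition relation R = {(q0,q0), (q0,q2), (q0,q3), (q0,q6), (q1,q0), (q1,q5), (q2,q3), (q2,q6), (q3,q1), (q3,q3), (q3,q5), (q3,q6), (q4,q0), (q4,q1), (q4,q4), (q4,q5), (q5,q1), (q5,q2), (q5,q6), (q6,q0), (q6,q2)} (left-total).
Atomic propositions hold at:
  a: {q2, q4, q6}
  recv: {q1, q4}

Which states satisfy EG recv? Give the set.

{q4}

EG recv: greatest fixpoint, start Z0 = {q1, q4}, keep only states in Sat with some successor in Z. Z1 = {q4}; fixed.
Sat(EG recv) = {q4}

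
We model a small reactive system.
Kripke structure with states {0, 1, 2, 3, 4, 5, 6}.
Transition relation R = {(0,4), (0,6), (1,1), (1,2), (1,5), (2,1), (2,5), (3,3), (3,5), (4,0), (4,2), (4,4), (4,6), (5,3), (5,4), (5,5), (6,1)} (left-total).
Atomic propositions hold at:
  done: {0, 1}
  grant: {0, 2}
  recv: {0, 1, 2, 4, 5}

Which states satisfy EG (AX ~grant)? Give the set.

{2, 3, 5}

Sat(~grant) = {1, 3, 4, 5, 6}
Sat(AX ~grant) = {s : every successor in {1, 3, 4, 5, 6}} = {0, 2, 3, 5, 6}
EG (AX ~grant): greatest fixpoint, start Z0 = {0, 2, 3, 5, 6}, keep only states in Sat with some successor in Z. Z1 = {0, 2, 3, 5}; Z2 = {2, 3, 5}; fixed.
Sat(EG (AX ~grant)) = {2, 3, 5}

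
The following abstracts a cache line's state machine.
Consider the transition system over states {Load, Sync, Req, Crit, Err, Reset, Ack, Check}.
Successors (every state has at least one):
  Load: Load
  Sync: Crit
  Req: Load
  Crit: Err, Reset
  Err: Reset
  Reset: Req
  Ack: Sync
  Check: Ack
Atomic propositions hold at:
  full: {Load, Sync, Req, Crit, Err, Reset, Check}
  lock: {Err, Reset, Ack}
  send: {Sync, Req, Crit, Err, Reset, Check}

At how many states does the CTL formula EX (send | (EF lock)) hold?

6

EF lock: least fixpoint, start Z0 = {Err, Reset, Ack}, add states with some successor in Z. Z1 = {Crit, Err, Reset, Ack, Check}; Z2 = {Sync, Crit, Err, Reset, Ack, Check}; fixed.
Sat(EF lock) = {Sync, Crit, Err, Reset, Ack, Check}
Sat(send | (EF lock)) = {Sync, Req, Crit, Err, Reset, Ack, Check}
Sat(EX (send | (EF lock))) = {s : some successor in {Sync, Req, Crit, Err, Reset, Ack, Check}} = {Sync, Crit, Err, Reset, Ack, Check}
|Sat(EX (send | (EF lock)))| = |{Sync, Crit, Err, Reset, Ack, Check}| = 6.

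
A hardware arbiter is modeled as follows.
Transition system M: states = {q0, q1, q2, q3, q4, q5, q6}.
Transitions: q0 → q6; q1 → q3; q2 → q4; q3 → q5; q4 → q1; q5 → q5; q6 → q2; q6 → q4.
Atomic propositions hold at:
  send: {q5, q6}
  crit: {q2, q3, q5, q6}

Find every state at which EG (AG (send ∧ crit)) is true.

{q5}

Sat(send ∧ crit) = {q5, q6}
AG (send ∧ crit): greatest fixpoint, start Z0 = {q5, q6}, keep only states in Sat with every successor in Z. Z1 = {q5}; fixed.
Sat(AG (send ∧ crit)) = {q5}
EG (AG (send ∧ crit)): greatest fixpoint, start Z0 = {q5}, keep only states in Sat with some successor in Z. Already a fixed point.
Sat(EG (AG (send ∧ crit))) = {q5}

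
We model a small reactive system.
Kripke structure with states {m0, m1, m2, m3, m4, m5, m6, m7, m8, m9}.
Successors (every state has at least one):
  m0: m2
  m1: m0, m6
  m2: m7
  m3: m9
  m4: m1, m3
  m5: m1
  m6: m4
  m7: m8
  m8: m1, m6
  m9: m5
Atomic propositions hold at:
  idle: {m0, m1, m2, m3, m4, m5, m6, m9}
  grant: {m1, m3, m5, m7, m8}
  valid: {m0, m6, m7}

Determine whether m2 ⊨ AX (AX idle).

No

Sat(AX idle) = {s : every successor in {m0, m1, m2, m3, m4, m5, m6, m9}} = {m0, m1, m3, m4, m5, m6, m8, m9}
Sat(AX (AX idle)) = {s : every successor in {m0, m1, m3, m4, m5, m6, m8, m9}} = {m1, m3, m4, m5, m6, m7, m8, m9}
m2 ∉ Sat(AX (AX idle)) = {m1, m3, m4, m5, m6, m7, m8, m9}, so the formula does not hold at m2.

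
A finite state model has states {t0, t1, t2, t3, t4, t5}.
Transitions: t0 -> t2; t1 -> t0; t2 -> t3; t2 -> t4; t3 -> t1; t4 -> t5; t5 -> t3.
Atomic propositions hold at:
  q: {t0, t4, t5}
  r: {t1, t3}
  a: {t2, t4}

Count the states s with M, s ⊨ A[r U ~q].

Sat(~q) = {t1, t2, t3}
A[r U ~q]: least fixpoint, start Z0 = Sat(~q) = {t1, t2, t3}, add states in Sat(r) with every successor in Z. Already a fixed point.
Sat(A[r U ~q]) = {t1, t2, t3}
|Sat(A[r U ~q])| = |{t1, t2, t3}| = 3.

3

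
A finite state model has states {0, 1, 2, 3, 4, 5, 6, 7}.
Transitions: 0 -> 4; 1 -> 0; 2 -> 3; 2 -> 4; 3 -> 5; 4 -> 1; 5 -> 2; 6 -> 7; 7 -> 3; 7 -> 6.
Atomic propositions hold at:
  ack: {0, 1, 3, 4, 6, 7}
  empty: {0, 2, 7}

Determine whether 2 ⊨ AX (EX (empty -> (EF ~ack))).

Yes

Sat(~ack) = {2, 5}
EF ~ack: least fixpoint, start Z0 = {2, 5}, add states with some successor in Z. Z1 = {2, 3, 5}; Z2 = {2, 3, 5, 7}; Z3 = {2, 3, 5, 6, 7}; fixed.
Sat(EF ~ack) = {2, 3, 5, 6, 7}
Sat(empty -> (EF ~ack)) = {1, 2, 3, 4, 5, 6, 7}
Sat(EX (empty -> (EF ~ack))) = {s : some successor in {1, 2, 3, 4, 5, 6, 7}} = {0, 2, 3, 4, 5, 6, 7}
Sat(AX (EX (empty -> (EF ~ack)))) = {s : every successor in {0, 2, 3, 4, 5, 6, 7}} = {0, 1, 2, 3, 5, 6, 7}
2 ∈ Sat(AX (EX (empty -> (EF ~ack)))) = {0, 1, 2, 3, 5, 6, 7}, so the formula holds at 2.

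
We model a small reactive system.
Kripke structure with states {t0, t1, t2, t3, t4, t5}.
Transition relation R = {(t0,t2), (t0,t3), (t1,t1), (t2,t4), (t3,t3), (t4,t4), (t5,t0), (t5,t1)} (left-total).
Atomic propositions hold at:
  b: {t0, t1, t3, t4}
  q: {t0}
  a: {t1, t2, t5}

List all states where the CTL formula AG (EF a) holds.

{t1}

EF a: least fixpoint, start Z0 = {t1, t2, t5}, add states with some successor in Z. Z1 = {t0, t1, t2, t5}; fixed.
Sat(EF a) = {t0, t1, t2, t5}
AG (EF a): greatest fixpoint, start Z0 = {t0, t1, t2, t5}, keep only states in Sat with every successor in Z. Z1 = {t1, t5}; Z2 = {t1}; fixed.
Sat(AG (EF a)) = {t1}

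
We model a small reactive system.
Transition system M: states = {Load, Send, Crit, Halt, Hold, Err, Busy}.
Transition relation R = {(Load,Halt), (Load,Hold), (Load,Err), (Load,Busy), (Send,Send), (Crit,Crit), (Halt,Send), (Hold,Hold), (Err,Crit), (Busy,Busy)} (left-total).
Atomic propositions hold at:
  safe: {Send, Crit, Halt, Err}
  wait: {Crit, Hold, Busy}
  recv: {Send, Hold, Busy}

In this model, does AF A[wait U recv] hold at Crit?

A[wait U recv]: least fixpoint, start Z0 = Sat(recv) = {Send, Hold, Busy}, add states in Sat(wait) with every successor in Z. Already a fixed point.
Sat(A[wait U recv]) = {Send, Hold, Busy}
AF A[wait U recv]: least fixpoint, start Z0 = {Send, Hold, Busy}, add states with every successor in Z. Z1 = {Send, Halt, Hold, Busy}; fixed.
Sat(AF A[wait U recv]) = {Send, Halt, Hold, Busy}
Crit ∉ Sat(AF A[wait U recv]) = {Send, Halt, Hold, Busy}, so the formula does not hold at Crit.

No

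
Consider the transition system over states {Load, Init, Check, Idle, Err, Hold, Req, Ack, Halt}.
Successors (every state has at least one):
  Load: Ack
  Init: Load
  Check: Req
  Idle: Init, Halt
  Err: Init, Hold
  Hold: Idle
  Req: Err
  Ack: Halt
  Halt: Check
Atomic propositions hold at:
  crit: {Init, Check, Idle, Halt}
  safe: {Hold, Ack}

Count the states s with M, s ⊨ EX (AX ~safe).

Sat(~safe) = {Load, Init, Check, Idle, Err, Req, Halt}
Sat(AX ~safe) = {s : every successor in {Load, Init, Check, Idle, Err, Req, Halt}} = {Init, Check, Idle, Hold, Req, Ack, Halt}
Sat(EX (AX ~safe)) = {s : some successor in {Init, Check, Idle, Hold, Req, Ack, Halt}} = {Load, Check, Idle, Err, Hold, Ack, Halt}
|Sat(EX (AX ~safe))| = |{Load, Check, Idle, Err, Hold, Ack, Halt}| = 7.

7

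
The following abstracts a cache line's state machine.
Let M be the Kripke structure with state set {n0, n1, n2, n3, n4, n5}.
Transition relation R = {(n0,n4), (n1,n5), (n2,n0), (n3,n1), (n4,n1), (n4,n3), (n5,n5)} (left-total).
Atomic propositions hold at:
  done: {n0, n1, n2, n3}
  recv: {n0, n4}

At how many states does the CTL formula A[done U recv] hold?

A[done U recv]: least fixpoint, start Z0 = Sat(recv) = {n0, n4}, add states in Sat(done) with every successor in Z. Z1 = {n0, n2, n4}; fixed.
Sat(A[done U recv]) = {n0, n2, n4}
|Sat(A[done U recv])| = |{n0, n2, n4}| = 3.

3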